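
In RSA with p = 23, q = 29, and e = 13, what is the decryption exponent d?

φ(n) = (p−1)(q−1) = 22·28 = 616.
Need d with 13·d ≡ 1 (mod 616). Apply the extended Euclidean algorithm:
616 = 47*13 + 5
13 = 2*5 + 3
5 = 1*3 + 2
3 = 1*2 + 1
2 = 2*1 + 0
Back-substitute:
1 = 3 − 2
1 = −5 + 2·3
1 = 2·13 − 5·5
1 = −5·616 + 237·13
So 13·237 ≡ 1 (mod 616), hence d = 237.

237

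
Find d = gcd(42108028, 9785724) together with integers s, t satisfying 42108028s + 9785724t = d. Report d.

Apply Euclid's algorithm to 42108028 and 9785724:
42108028 = 4×9785724 + 2965132
9785724 = 3×2965132 + 890328
2965132 = 3×890328 + 294148
890328 = 3×294148 + 7884
294148 = 37×7884 + 2440
7884 = 3×2440 + 564
2440 = 4×564 + 184
564 = 3×184 + 12
184 = 15×12 + 4
12 = 3×4 + 0
gcd(42108028, 9785724) = 4.
Express as a combination:
4 = 184 − 15·12
4 = −15·564 + 46·184
4 = 46·2440 − 199·564
4 = −199·7884 + 643·2440
4 = 643·294148 − 23990·7884
4 = −23990·890328 + 72613·294148
4 = 72613·2965132 − 241829·890328
4 = −241829·9785724 + 798100·2965132
4 = 798100·42108028 − 3434229·9785724
So 4 = (798100)·42108028 + (-3434229)·9785724.

4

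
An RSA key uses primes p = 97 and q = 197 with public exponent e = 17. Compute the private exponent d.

φ(n) = (p−1)(q−1) = 96·196 = 18816.
Need d with 17·d ≡ 1 (mod 18816). Apply the extended Euclidean algorithm:
18816 = 1106·17 + 14
17 = 1·14 + 3
14 = 4·3 + 2
3 = 1·2 + 1
2 = 2·1 + 0
Back-substitute:
1 = 3 − 2
1 = −14 + 5·3
1 = 5·17 − 6·14
1 = −6·18816 + 6641·17
So 17·6641 ≡ 1 (mod 18816), hence d = 6641.

6641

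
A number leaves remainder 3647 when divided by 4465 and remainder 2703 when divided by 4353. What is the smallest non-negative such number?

11072382

Write x = 3647 + 4465·k. Then 4465·k ≡ 2703 − 3647 ≡ 3409 (mod 4353).
Need 4465⁻¹ mod 4353. Extended Euclid on (4353, 112):
4353 = 38×112 + 97
112 = 1×97 + 15
97 = 6×15 + 7
15 = 2×7 + 1
7 = 7×1 + 0
Back-substitute:
1 = 15 − 2·7
1 = −2·97 + 13·15
1 = 13·112 − 15·97
1 = −15·4353 + 583·112
4465⁻¹ ≡ 583 (mod 4353), so k ≡ 583·3409 ≡ 2479 (mod 4353).
x = 3647 + 4465·2479 = 11072382.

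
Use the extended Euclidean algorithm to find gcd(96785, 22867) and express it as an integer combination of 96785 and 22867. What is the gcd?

13

Repeated division:
96785 = 4*22867 + 5317
22867 = 4*5317 + 1599
5317 = 3*1599 + 520
1599 = 3*520 + 39
520 = 13*39 + 13
39 = 3*13 + 0
gcd(96785, 22867) = 13.
Back-substituting:
13 = 520 − 13·39
13 = −13·1599 + 40·520
13 = 40·5317 − 133·1599
13 = −133·22867 + 572·5317
13 = 572·96785 − 2421·22867
So 13 = (572)·96785 + (-2421)·22867.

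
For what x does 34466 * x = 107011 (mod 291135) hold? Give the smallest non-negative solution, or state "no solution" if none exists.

First find gcd(34466, 291135):
291135 = 8·34466 + 15407
34466 = 2·15407 + 3652
15407 = 4·3652 + 799
3652 = 4·799 + 456
799 = 1·456 + 343
456 = 1·343 + 113
343 = 3·113 + 4
113 = 28·4 + 1
4 = 4·1 + 0
gcd = 1, so a unique solution mod 291135 exists.
Back-substitute for the Bézout coefficients:
1 = 113 − 28·4
1 = −28·343 + 85·113
1 = 85·456 − 113·343
1 = −113·799 + 198·456
1 = 198·3652 − 905·799
1 = −905·15407 + 3818·3652
1 = 3818·34466 − 8541·15407
1 = −8541·291135 + 72146·34466
So 34466·(72146) ≡ 1 (mod 291135), giving 34466⁻¹ ≡ 72146.
x ≡ 34466⁻¹·107011 ≡ 72146·107011 ≡ 97676 (mod 291135).

97676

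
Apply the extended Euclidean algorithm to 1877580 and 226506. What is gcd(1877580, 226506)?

6

Euclidean algorithm:
1877580 = 8×226506 + 65532
226506 = 3×65532 + 29910
65532 = 2×29910 + 5712
29910 = 5×5712 + 1350
5712 = 4×1350 + 312
1350 = 4×312 + 102
312 = 3×102 + 6
102 = 17×6 + 0
gcd(1877580, 226506) = 6.
Back-substituting:
6 = 312 − 3·102
6 = −3·1350 + 13·312
6 = 13·5712 − 55·1350
6 = −55·29910 + 288·5712
6 = 288·65532 − 631·29910
6 = −631·226506 + 2181·65532
6 = 2181·1877580 − 18079·226506
So 6 = (2181)·1877580 + (-18079)·226506.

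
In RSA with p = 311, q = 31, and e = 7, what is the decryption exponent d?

φ(n) = (p−1)(q−1) = 310·30 = 9300.
Need d with 7·d ≡ 1 (mod 9300). Apply the extended Euclidean algorithm:
9300 = 1328·7 + 4
7 = 1·4 + 3
4 = 1·3 + 1
3 = 3·1 + 0
Back-substitute:
1 = 4 − 3
1 = −7 + 2·4
1 = 2·9300 − 2657·7
So 7·(-2657) ≡ 1 (mod 9300), hence d ≡ -2657 ≡ 6643 (mod 9300).

6643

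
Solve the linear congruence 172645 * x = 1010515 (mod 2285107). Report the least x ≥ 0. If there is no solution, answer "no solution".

First find gcd(172645, 2285107):
2285107 = 13*172645 + 40722
172645 = 4*40722 + 9757
40722 = 4*9757 + 1694
9757 = 5*1694 + 1287
1694 = 1*1287 + 407
1287 = 3*407 + 66
407 = 6*66 + 11
66 = 6*11 + 0
gcd = 11 and 11 | 1010515, so solutions exist. Divide through by 11: 15695x ≡ 91865 (mod 207737).
Now find 15695⁻¹ mod 207737:
207737 = 13×15695 + 3702
15695 = 4×3702 + 887
3702 = 4×887 + 154
887 = 5×154 + 117
154 = 1×117 + 37
117 = 3×37 + 6
37 = 6×6 + 1
6 = 6×1 + 0
Back-substitute:
1 = 37 − 6·6
1 = −6·117 + 19·37
1 = 19·154 − 25·117
1 = −25·887 + 144·154
1 = 144·3702 − 601·887
1 = −601·15695 + 2548·3702
1 = 2548·207737 − 33725·15695
So 15695·(-33725) ≡ 1 (mod 207737), i.e. 15695⁻¹ ≡ 174012.
Then x ≡ 174012·91865 ≡ 42493 (mod 207737); the smallest non-negative solution is x = 42493.

42493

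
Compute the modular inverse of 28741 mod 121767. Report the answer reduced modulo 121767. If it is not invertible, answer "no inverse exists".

Apply the Euclidean algorithm to 121767 and 28741:
121767 = 4×28741 + 6803
28741 = 4×6803 + 1529
6803 = 4×1529 + 687
1529 = 2×687 + 155
687 = 4×155 + 67
155 = 2×67 + 21
67 = 3×21 + 4
21 = 5×4 + 1
4 = 4×1 + 0
Since gcd(28741, 121767) = 1, back-substitute to write 1 as a combination:
1 = 21 − 5·4
1 = −5·67 + 16·21
1 = 16·155 − 37·67
1 = −37·687 + 164·155
1 = 164·1529 − 365·687
1 = −365·6803 + 1624·1529
1 = 1624·28741 − 6861·6803
1 = −6861·121767 + 29068·28741
So 28741·29068 ≡ 1 (mod 121767).

29068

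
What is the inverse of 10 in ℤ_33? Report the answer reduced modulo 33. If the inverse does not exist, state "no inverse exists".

10

Extended Euclidean algorithm:
33 = 3*10 + 3
10 = 3*3 + 1
3 = 3*1 + 0
The gcd is 1. Working backward:
1 = 10 − 3·3
1 = −3·33 + 10·10
So 10·10 ≡ 1 (mod 33).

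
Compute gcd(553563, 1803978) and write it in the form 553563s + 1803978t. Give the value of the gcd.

Euclidean algorithm:
1803978 = 3×553563 + 143289
553563 = 3×143289 + 123696
143289 = 1×123696 + 19593
123696 = 6×19593 + 6138
19593 = 3×6138 + 1179
6138 = 5×1179 + 243
1179 = 4×243 + 207
243 = 1×207 + 36
207 = 5×36 + 27
36 = 1×27 + 9
27 = 3×9 + 0
gcd(553563, 1803978) = 9.
Back-substituting:
9 = 36 − 27
9 = −207 + 6·36
9 = 6·243 − 7·207
9 = −7·1179 + 34·243
9 = 34·6138 − 177·1179
9 = −177·19593 + 565·6138
9 = 565·123696 − 3567·19593
9 = −3567·143289 + 4132·123696
9 = 4132·553563 − 15963·143289
9 = −15963·1803978 + 52021·553563
So 9 = (-15963)·1803978 + (52021)·553563.

9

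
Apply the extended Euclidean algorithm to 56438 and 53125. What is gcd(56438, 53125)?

1

Apply Euclid's algorithm to 56438 and 53125:
56438 = 1×53125 + 3313
53125 = 16×3313 + 117
3313 = 28×117 + 37
117 = 3×37 + 6
37 = 6×6 + 1
6 = 6×1 + 0
gcd(56438, 53125) = 1.
Working backward:
1 = 37 − 6·6
1 = −6·117 + 19·37
1 = 19·3313 − 538·117
1 = −538·53125 + 8627·3313
1 = 8627·56438 − 9165·53125
So 1 = (8627)·56438 + (-9165)·53125.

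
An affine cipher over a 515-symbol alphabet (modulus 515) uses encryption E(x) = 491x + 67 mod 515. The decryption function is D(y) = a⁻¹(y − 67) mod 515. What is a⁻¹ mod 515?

Run Euclid on (515, 491):
515 = 1·491 + 24
491 = 20·24 + 11
24 = 2·11 + 2
11 = 5·2 + 1
2 = 2·1 + 0
gcd = 1, so the inverse exists. Back-substitute:
1 = 11 − 5·2
1 = −5·24 + 11·11
1 = 11·491 − 225·24
1 = −225·515 + 236·491
So 491·236 ≡ 1 (mod 515).

236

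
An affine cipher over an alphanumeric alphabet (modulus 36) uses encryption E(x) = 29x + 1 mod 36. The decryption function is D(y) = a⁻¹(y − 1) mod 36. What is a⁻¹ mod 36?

5

Extended Euclidean algorithm:
36 = 1·29 + 7
29 = 4·7 + 1
7 = 7·1 + 0
The gcd is 1. Working backward:
1 = 29 − 4·7
1 = −4·36 + 5·29
So 29·5 ≡ 1 (mod 36).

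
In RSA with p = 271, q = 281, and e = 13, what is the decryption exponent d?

29077

φ(n) = (p−1)(q−1) = 270·280 = 75600.
Need d with 13·d ≡ 1 (mod 75600). Apply the extended Euclidean algorithm:
75600 = 5815·13 + 5
13 = 2·5 + 3
5 = 1·3 + 2
3 = 1·2 + 1
2 = 2·1 + 0
Back-substitute:
1 = 3 − 2
1 = −5 + 2·3
1 = 2·13 − 5·5
1 = −5·75600 + 29077·13
So 13·29077 ≡ 1 (mod 75600), hence d = 29077.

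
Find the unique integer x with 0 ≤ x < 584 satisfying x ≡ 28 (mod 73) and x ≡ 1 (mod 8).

393

Write x = 28 + 73·k. Then 73·k ≡ 1 − 28 ≡ 5 (mod 8).
Need 73⁻¹ mod 8. Extended Euclid on (8, 1):
8 = 8*1 + 0
73⁻¹ ≡ 1 (mod 8), so k ≡ 1·5 ≡ 5 (mod 8).
x = 28 + 73·5 = 393.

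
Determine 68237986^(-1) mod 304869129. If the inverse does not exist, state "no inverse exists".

Run Euclid on (304869129, 68237986):
304869129 = 4·68237986 + 31917185
68237986 = 2·31917185 + 4403616
31917185 = 7·4403616 + 1091873
4403616 = 4·1091873 + 36124
1091873 = 30·36124 + 8153
36124 = 4·8153 + 3512
8153 = 2·3512 + 1129
3512 = 3·1129 + 125
1129 = 9·125 + 4
125 = 31·4 + 1
4 = 4·1 + 0
gcd = 1, so the inverse exists. Back-substitute:
1 = 125 − 31·4
1 = −31·1129 + 280·125
1 = 280·3512 − 871·1129
1 = −871·8153 + 2022·3512
1 = 2022·36124 − 8959·8153
1 = −8959·1091873 + 270792·36124
1 = 270792·4403616 − 1092127·1091873
1 = −1092127·31917185 + 7915681·4403616
1 = 7915681·68237986 − 16923489·31917185
1 = −16923489·304869129 + 75609637·68237986
So 68237986·75609637 ≡ 1 (mod 304869129).

75609637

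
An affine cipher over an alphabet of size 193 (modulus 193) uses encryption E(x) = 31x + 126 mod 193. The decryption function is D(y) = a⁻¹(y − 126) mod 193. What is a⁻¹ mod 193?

137

Run Euclid on (193, 31):
193 = 6·31 + 7
31 = 4·7 + 3
7 = 2·3 + 1
3 = 3·1 + 0
Since gcd(31, 193) = 1, back-substitute to write 1 as a combination:
1 = 7 − 2·3
1 = −2·31 + 9·7
1 = 9·193 − 56·31
Thus 31·(-56) ≡ 1 (mod 193); reducing, -56 mod 193 = 137.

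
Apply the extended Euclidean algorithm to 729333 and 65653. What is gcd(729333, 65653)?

1

Apply Euclid's algorithm to 729333 and 65653:
729333 = 11·65653 + 7150
65653 = 9·7150 + 1303
7150 = 5·1303 + 635
1303 = 2·635 + 33
635 = 19·33 + 8
33 = 4·8 + 1
8 = 8·1 + 0
gcd(729333, 65653) = 1.
Back-substituting:
1 = 33 − 4·8
1 = −4·635 + 77·33
1 = 77·1303 − 158·635
1 = −158·7150 + 867·1303
1 = 867·65653 − 7961·7150
1 = −7961·729333 + 88438·65653
So 1 = (-7961)·729333 + (88438)·65653.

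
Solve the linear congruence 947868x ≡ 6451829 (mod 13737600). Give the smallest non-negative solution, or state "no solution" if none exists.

gcd(947868, 13737600):
13737600 = 14·947868 + 467448
947868 = 2·467448 + 12972
467448 = 36·12972 + 456
12972 = 28·456 + 204
456 = 2·204 + 48
204 = 4·48 + 12
48 = 4·12 + 0
gcd = 12, but 12 ∤ 6451829, so the congruence has no solution.

no solution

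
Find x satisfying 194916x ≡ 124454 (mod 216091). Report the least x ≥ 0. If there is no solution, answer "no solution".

First find gcd(194916, 216091):
216091 = 1·194916 + 21175
194916 = 9·21175 + 4341
21175 = 4·4341 + 3811
4341 = 1·3811 + 530
3811 = 7·530 + 101
530 = 5·101 + 25
101 = 4·25 + 1
25 = 25·1 + 0
gcd = 1, so a unique solution mod 216091 exists.
Back-substitute for the Bézout coefficients:
1 = 101 − 4·25
1 = −4·530 + 21·101
1 = 21·3811 − 151·530
1 = −151·4341 + 172·3811
1 = 172·21175 − 839·4341
1 = −839·194916 + 7723·21175
1 = 7723·216091 − 8562·194916
So 194916·(-8562) ≡ 1 (mod 216091), giving 194916⁻¹ ≡ 207529.
x ≡ 194916⁻¹·124454 ≡ 207529·124454 ≡ 185664 (mod 216091).

185664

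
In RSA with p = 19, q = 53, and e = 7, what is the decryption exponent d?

535

φ(n) = (p−1)(q−1) = 18·52 = 936.
Need d with 7·d ≡ 1 (mod 936). Apply the extended Euclidean algorithm:
936 = 133·7 + 5
7 = 1·5 + 2
5 = 2·2 + 1
2 = 2·1 + 0
Back-substitute:
1 = 5 − 2·2
1 = −2·7 + 3·5
1 = 3·936 − 401·7
So 7·(-401) ≡ 1 (mod 936), hence d ≡ -401 ≡ 535 (mod 936).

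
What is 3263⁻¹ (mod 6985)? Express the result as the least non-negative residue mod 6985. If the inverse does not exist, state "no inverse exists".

1537

Run Euclid on (6985, 3263):
6985 = 2*3263 + 459
3263 = 7*459 + 50
459 = 9*50 + 9
50 = 5*9 + 5
9 = 1*5 + 4
5 = 1*4 + 1
4 = 4*1 + 0
Since gcd(3263, 6985) = 1, back-substitute to write 1 as a combination:
1 = 5 − 4
1 = −9 + 2·5
1 = 2·50 − 11·9
1 = −11·459 + 101·50
1 = 101·3263 − 718·459
1 = −718·6985 + 1537·3263
So 3263·1537 ≡ 1 (mod 6985).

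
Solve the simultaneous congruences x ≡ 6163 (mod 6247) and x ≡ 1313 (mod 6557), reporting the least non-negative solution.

Write x = 6163 + 6247·k. Then 6247·k ≡ 1313 − 6163 ≡ 1707 (mod 6557).
Need 6247⁻¹ mod 6557. Extended Euclid on (6557, 6247):
6557 = 1·6247 + 310
6247 = 20·310 + 47
310 = 6·47 + 28
47 = 1·28 + 19
28 = 1·19 + 9
19 = 2·9 + 1
9 = 9·1 + 0
Back-substitute:
1 = 19 − 2·9
1 = −2·28 + 3·19
1 = 3·47 − 5·28
1 = −5·310 + 33·47
1 = 33·6247 − 665·310
1 = −665·6557 + 698·6247
6247⁻¹ ≡ 698 (mod 6557), so k ≡ 698·1707 ≡ 4669 (mod 6557).
x = 6163 + 6247·4669 = 29173406.

29173406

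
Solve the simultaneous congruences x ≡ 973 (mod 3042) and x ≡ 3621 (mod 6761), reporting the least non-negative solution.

Write x = 973 + 3042·k. Then 3042·k ≡ 3621 − 973 ≡ 2648 (mod 6761).
Need 3042⁻¹ mod 6761. Extended Euclid on (6761, 3042):
6761 = 2·3042 + 677
3042 = 4·677 + 334
677 = 2·334 + 9
334 = 37·9 + 1
9 = 9·1 + 0
Back-substitute:
1 = 334 − 37·9
1 = −37·677 + 75·334
1 = 75·3042 − 337·677
1 = −337·6761 + 749·3042
3042⁻¹ ≡ 749 (mod 6761), so k ≡ 749·2648 ≡ 2379 (mod 6761).
x = 973 + 3042·2379 = 7237891.

7237891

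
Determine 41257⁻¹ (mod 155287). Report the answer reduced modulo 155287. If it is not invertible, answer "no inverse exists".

Run Euclid on (155287, 41257):
155287 = 3*41257 + 31516
41257 = 1*31516 + 9741
31516 = 3*9741 + 2293
9741 = 4*2293 + 569
2293 = 4*569 + 17
569 = 33*17 + 8
17 = 2*8 + 1
8 = 8*1 + 0
gcd = 1, so the inverse exists. Back-substitute:
1 = 17 − 2·8
1 = −2·569 + 67·17
1 = 67·2293 − 270·569
1 = −270·9741 + 1147·2293
1 = 1147·31516 − 3711·9741
1 = −3711·41257 + 4858·31516
1 = 4858·155287 − 18285·41257
So 41257·(-18285) ≡ 1 (mod 155287), and -18285 ≡ 137002 (mod 155287).

137002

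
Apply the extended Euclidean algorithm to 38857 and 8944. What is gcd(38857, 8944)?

13

Euclidean algorithm:
38857 = 4·8944 + 3081
8944 = 2·3081 + 2782
3081 = 1·2782 + 299
2782 = 9·299 + 91
299 = 3·91 + 26
91 = 3·26 + 13
26 = 2·13 + 0
gcd(38857, 8944) = 13.
Express as a combination:
13 = 91 − 3·26
13 = −3·299 + 10·91
13 = 10·2782 − 93·299
13 = −93·3081 + 103·2782
13 = 103·8944 − 299·3081
13 = −299·38857 + 1299·8944
So 13 = (-299)·38857 + (1299)·8944.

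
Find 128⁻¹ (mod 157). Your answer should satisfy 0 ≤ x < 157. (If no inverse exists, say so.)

92

Run Euclid on (157, 128):
157 = 1*128 + 29
128 = 4*29 + 12
29 = 2*12 + 5
12 = 2*5 + 2
5 = 2*2 + 1
2 = 2*1 + 0
gcd = 1, so the inverse exists. Back-substitute:
1 = 5 − 2·2
1 = −2·12 + 5·5
1 = 5·29 − 12·12
1 = −12·128 + 53·29
1 = 53·157 − 65·128
Thus 128·(-65) ≡ 1 (mod 157); reducing, -65 mod 157 = 92.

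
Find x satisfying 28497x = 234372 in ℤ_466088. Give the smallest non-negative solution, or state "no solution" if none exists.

gcd(28497, 466088):
466088 = 16×28497 + 10136
28497 = 2×10136 + 8225
10136 = 1×8225 + 1911
8225 = 4×1911 + 581
1911 = 3×581 + 168
581 = 3×168 + 77
168 = 2×77 + 14
77 = 5×14 + 7
14 = 2×7 + 0
gcd = 7, but 7 ∤ 234372, so the congruence has no solution.

no solution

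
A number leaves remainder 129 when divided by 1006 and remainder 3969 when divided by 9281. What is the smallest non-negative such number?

Write x = 129 + 1006·k. Then 1006·k ≡ 3969 − 129 ≡ 3840 (mod 9281).
Need 1006⁻¹ mod 9281. Extended Euclid on (9281, 1006):
9281 = 9·1006 + 227
1006 = 4·227 + 98
227 = 2·98 + 31
98 = 3·31 + 5
31 = 6·5 + 1
5 = 5·1 + 0
Back-substitute:
1 = 31 − 6·5
1 = −6·98 + 19·31
1 = 19·227 − 44·98
1 = −44·1006 + 195·227
1 = 195·9281 − 1799·1006
1006⁻¹ ≡ 7482 (mod 9281), so k ≡ 7482·3840 ≡ 6185 (mod 9281).
x = 129 + 1006·6185 = 6222239.

6222239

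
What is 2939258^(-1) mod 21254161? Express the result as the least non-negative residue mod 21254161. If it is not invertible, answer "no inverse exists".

Extended Euclidean algorithm:
21254161 = 7*2939258 + 679355
2939258 = 4*679355 + 221838
679355 = 3*221838 + 13841
221838 = 16*13841 + 382
13841 = 36*382 + 89
382 = 4*89 + 26
89 = 3*26 + 11
26 = 2*11 + 4
11 = 2*4 + 3
4 = 1*3 + 1
3 = 3*1 + 0
Since gcd(2939258, 21254161) = 1, back-substitute to write 1 as a combination:
1 = 4 − 3
1 = −11 + 3·4
1 = 3·26 − 7·11
1 = −7·89 + 24·26
1 = 24·382 − 103·89
1 = −103·13841 + 3732·382
1 = 3732·221838 − 59815·13841
1 = −59815·679355 + 183177·221838
1 = 183177·2939258 − 792523·679355
1 = −792523·21254161 + 5730838·2939258
So 2939258·5730838 ≡ 1 (mod 21254161).

5730838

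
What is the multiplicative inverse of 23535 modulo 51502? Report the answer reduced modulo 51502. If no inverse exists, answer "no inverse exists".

Extended Euclidean algorithm:
51502 = 2×23535 + 4432
23535 = 5×4432 + 1375
4432 = 3×1375 + 307
1375 = 4×307 + 147
307 = 2×147 + 13
147 = 11×13 + 4
13 = 3×4 + 1
4 = 4×1 + 0
The gcd is 1. Working backward:
1 = 13 − 3·4
1 = −3·147 + 34·13
1 = 34·307 − 71·147
1 = −71·1375 + 318·307
1 = 318·4432 − 1025·1375
1 = −1025·23535 + 5443·4432
1 = 5443·51502 − 11911·23535
So 23535·(-11911) ≡ 1 (mod 51502), and -11911 ≡ 39591 (mod 51502).

39591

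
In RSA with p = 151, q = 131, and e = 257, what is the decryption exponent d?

18893

φ(n) = (p−1)(q−1) = 150·130 = 19500.
Need d with 257·d ≡ 1 (mod 19500). Apply the extended Euclidean algorithm:
19500 = 75×257 + 225
257 = 1×225 + 32
225 = 7×32 + 1
32 = 32×1 + 0
Back-substitute:
1 = 225 − 7·32
1 = −7·257 + 8·225
1 = 8·19500 − 607·257
So 257·(-607) ≡ 1 (mod 19500), hence d ≡ -607 ≡ 18893 (mod 19500).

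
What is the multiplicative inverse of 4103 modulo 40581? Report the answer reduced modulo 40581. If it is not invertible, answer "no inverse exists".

18980

Apply the Euclidean algorithm to 40581 and 4103:
40581 = 9·4103 + 3654
4103 = 1·3654 + 449
3654 = 8·449 + 62
449 = 7·62 + 15
62 = 4·15 + 2
15 = 7·2 + 1
2 = 2·1 + 0
Since gcd(4103, 40581) = 1, back-substitute to write 1 as a combination:
1 = 15 − 7·2
1 = −7·62 + 29·15
1 = 29·449 − 210·62
1 = −210·3654 + 1709·449
1 = 1709·4103 − 1919·3654
1 = −1919·40581 + 18980·4103
So 4103·18980 ≡ 1 (mod 40581).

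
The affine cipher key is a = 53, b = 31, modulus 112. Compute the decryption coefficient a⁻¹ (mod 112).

93

Apply the Euclidean algorithm to 112 and 53:
112 = 2×53 + 6
53 = 8×6 + 5
6 = 1×5 + 1
5 = 5×1 + 0
The gcd is 1. Working backward:
1 = 6 − 5
1 = −53 + 9·6
1 = 9·112 − 19·53
Thus 53·(-19) ≡ 1 (mod 112); reducing, -19 mod 112 = 93.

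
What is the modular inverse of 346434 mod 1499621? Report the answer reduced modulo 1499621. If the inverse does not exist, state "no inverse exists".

Apply the Euclidean algorithm to 1499621 and 346434:
1499621 = 4×346434 + 113885
346434 = 3×113885 + 4779
113885 = 23×4779 + 3968
4779 = 1×3968 + 811
3968 = 4×811 + 724
811 = 1×724 + 87
724 = 8×87 + 28
87 = 3×28 + 3
28 = 9×3 + 1
3 = 3×1 + 0
The gcd is 1. Working backward:
1 = 28 − 9·3
1 = −9·87 + 28·28
1 = 28·724 − 233·87
1 = −233·811 + 261·724
1 = 261·3968 − 1277·811
1 = −1277·4779 + 1538·3968
1 = 1538·113885 − 36651·4779
1 = −36651·346434 + 111491·113885
1 = 111491·1499621 − 482615·346434
So 346434·(-482615) ≡ 1 (mod 1499621), and -482615 ≡ 1017006 (mod 1499621).

1017006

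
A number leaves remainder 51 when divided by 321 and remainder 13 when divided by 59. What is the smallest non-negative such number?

Write x = 51 + 321·k. Then 321·k ≡ 13 − 51 ≡ 21 (mod 59).
Need 321⁻¹ mod 59. Extended Euclid on (59, 26):
59 = 2*26 + 7
26 = 3*7 + 5
7 = 1*5 + 2
5 = 2*2 + 1
2 = 2*1 + 0
Back-substitute:
1 = 5 − 2·2
1 = −2·7 + 3·5
1 = 3·26 − 11·7
1 = −11·59 + 25·26
321⁻¹ ≡ 25 (mod 59), so k ≡ 25·21 ≡ 53 (mod 59).
x = 51 + 321·53 = 17064.

17064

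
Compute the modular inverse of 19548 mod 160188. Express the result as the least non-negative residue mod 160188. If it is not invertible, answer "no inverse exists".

no inverse exists

Compute gcd(19548, 160188):
160188 = 8*19548 + 3804
19548 = 5*3804 + 528
3804 = 7*528 + 108
528 = 4*108 + 96
108 = 1*96 + 12
96 = 8*12 + 0
Since gcd = 12 > 1, 19548 is not a unit mod 160188.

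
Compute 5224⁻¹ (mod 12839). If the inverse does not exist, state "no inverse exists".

3050

Apply the Euclidean algorithm to 12839 and 5224:
12839 = 2·5224 + 2391
5224 = 2·2391 + 442
2391 = 5·442 + 181
442 = 2·181 + 80
181 = 2·80 + 21
80 = 3·21 + 17
21 = 1·17 + 4
17 = 4·4 + 1
4 = 4·1 + 0
The gcd is 1. Working backward:
1 = 17 − 4·4
1 = −4·21 + 5·17
1 = 5·80 − 19·21
1 = −19·181 + 43·80
1 = 43·442 − 105·181
1 = −105·2391 + 568·442
1 = 568·5224 − 1241·2391
1 = −1241·12839 + 3050·5224
So 5224·3050 ≡ 1 (mod 12839).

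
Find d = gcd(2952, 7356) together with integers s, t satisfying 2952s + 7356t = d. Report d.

12

Apply Euclid's algorithm to 7356 and 2952:
7356 = 2·2952 + 1452
2952 = 2·1452 + 48
1452 = 30·48 + 12
48 = 4·12 + 0
gcd(2952, 7356) = 12.
Back-substituting:
12 = 1452 − 30·48
12 = −30·2952 + 61·1452
12 = 61·7356 − 152·2952
So 12 = (61)·7356 + (-152)·2952.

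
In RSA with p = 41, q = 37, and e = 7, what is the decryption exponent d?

φ(n) = (p−1)(q−1) = 40·36 = 1440.
Need d with 7·d ≡ 1 (mod 1440). Apply the extended Euclidean algorithm:
1440 = 205×7 + 5
7 = 1×5 + 2
5 = 2×2 + 1
2 = 2×1 + 0
Back-substitute:
1 = 5 − 2·2
1 = −2·7 + 3·5
1 = 3·1440 − 617·7
So 7·(-617) ≡ 1 (mod 1440), hence d ≡ -617 ≡ 823 (mod 1440).

823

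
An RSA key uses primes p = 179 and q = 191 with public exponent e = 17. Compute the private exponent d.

φ(n) = (p−1)(q−1) = 178·190 = 33820.
Need d with 17·d ≡ 1 (mod 33820). Apply the extended Euclidean algorithm:
33820 = 1989*17 + 7
17 = 2*7 + 3
7 = 2*3 + 1
3 = 3*1 + 0
Back-substitute:
1 = 7 − 2·3
1 = −2·17 + 5·7
1 = 5·33820 − 9947·17
So 17·(-9947) ≡ 1 (mod 33820), hence d ≡ -9947 ≡ 23873 (mod 33820).

23873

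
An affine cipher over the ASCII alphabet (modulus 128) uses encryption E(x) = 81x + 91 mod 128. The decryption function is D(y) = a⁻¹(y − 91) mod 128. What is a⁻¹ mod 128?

49

Apply the Euclidean algorithm to 128 and 81:
128 = 1·81 + 47
81 = 1·47 + 34
47 = 1·34 + 13
34 = 2·13 + 8
13 = 1·8 + 5
8 = 1·5 + 3
5 = 1·3 + 2
3 = 1·2 + 1
2 = 2·1 + 0
The gcd is 1. Working backward:
1 = 3 − 2
1 = −5 + 2·3
1 = 2·8 − 3·5
1 = −3·13 + 5·8
1 = 5·34 − 13·13
1 = −13·47 + 18·34
1 = 18·81 − 31·47
1 = −31·128 + 49·81
So 81·49 ≡ 1 (mod 128).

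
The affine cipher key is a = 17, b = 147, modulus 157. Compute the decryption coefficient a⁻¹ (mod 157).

37

Run Euclid on (157, 17):
157 = 9*17 + 4
17 = 4*4 + 1
4 = 4*1 + 0
Since gcd(17, 157) = 1, back-substitute to write 1 as a combination:
1 = 17 − 4·4
1 = −4·157 + 37·17
So 17·37 ≡ 1 (mod 157).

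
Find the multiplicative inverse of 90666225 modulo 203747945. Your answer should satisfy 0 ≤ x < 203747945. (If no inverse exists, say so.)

no inverse exists

Euclidean algorithm on 203747945, 90666225:
203747945 = 2·90666225 + 22415495
90666225 = 4·22415495 + 1004245
22415495 = 22·1004245 + 322105
1004245 = 3·322105 + 37930
322105 = 8·37930 + 18665
37930 = 2·18665 + 600
18665 = 31·600 + 65
600 = 9·65 + 15
65 = 4·15 + 5
15 = 3·5 + 0
Since gcd = 5 > 1, 90666225 is not a unit mod 203747945.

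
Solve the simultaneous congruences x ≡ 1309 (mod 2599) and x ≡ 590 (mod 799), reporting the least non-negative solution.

Write x = 1309 + 2599·k. Then 2599·k ≡ 590 − 1309 ≡ 80 (mod 799).
Need 2599⁻¹ mod 799. Extended Euclid on (799, 202):
799 = 3*202 + 193
202 = 1*193 + 9
193 = 21*9 + 4
9 = 2*4 + 1
4 = 4*1 + 0
Back-substitute:
1 = 9 − 2·4
1 = −2·193 + 43·9
1 = 43·202 − 45·193
1 = −45·799 + 178·202
2599⁻¹ ≡ 178 (mod 799), so k ≡ 178·80 ≡ 657 (mod 799).
x = 1309 + 2599·657 = 1708852.

1708852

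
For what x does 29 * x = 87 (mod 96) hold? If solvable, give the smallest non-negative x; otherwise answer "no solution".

3

First find gcd(29, 96):
96 = 3*29 + 9
29 = 3*9 + 2
9 = 4*2 + 1
2 = 2*1 + 0
gcd = 1, so a unique solution mod 96 exists.
Back-substitute for the Bézout coefficients:
1 = 9 − 4·2
1 = −4·29 + 13·9
1 = 13·96 − 43·29
So 29·(-43) ≡ 1 (mod 96), giving 29⁻¹ ≡ 53.
x ≡ 29⁻¹·87 ≡ 53·87 ≡ 3 (mod 96).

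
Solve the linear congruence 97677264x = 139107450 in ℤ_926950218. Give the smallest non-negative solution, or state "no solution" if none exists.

60094013

First find gcd(97677264, 926950218):
926950218 = 9×97677264 + 47854842
97677264 = 2×47854842 + 1967580
47854842 = 24×1967580 + 632922
1967580 = 3×632922 + 68814
632922 = 9×68814 + 13596
68814 = 5×13596 + 834
13596 = 16×834 + 252
834 = 3×252 + 78
252 = 3×78 + 18
78 = 4×18 + 6
18 = 3×6 + 0
gcd = 6 and 6 | 139107450, so solutions exist. Divide through by 6: 16279544x ≡ 23184575 (mod 154491703).
Now find 16279544⁻¹ mod 154491703:
154491703 = 9×16279544 + 7975807
16279544 = 2×7975807 + 327930
7975807 = 24×327930 + 105487
327930 = 3×105487 + 11469
105487 = 9×11469 + 2266
11469 = 5×2266 + 139
2266 = 16×139 + 42
139 = 3×42 + 13
42 = 3×13 + 3
13 = 4×3 + 1
3 = 3×1 + 0
Back-substitute:
1 = 13 − 4·3
1 = −4·42 + 13·13
1 = 13·139 − 43·42
1 = −43·2266 + 701·139
1 = 701·11469 − 3548·2266
1 = −3548·105487 + 32633·11469
1 = 32633·327930 − 101447·105487
1 = −101447·7975807 + 2467361·327930
1 = 2467361·16279544 − 5036169·7975807
1 = −5036169·154491703 + 47792882·16279544
So 16279544⁻¹ ≡ 47792882 (mod 154491703).
Then x ≡ 47792882·23184575 ≡ 60094013 (mod 154491703); the smallest non-negative solution is x = 60094013.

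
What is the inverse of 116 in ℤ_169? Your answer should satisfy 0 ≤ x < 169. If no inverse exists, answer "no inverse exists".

51

Apply the Euclidean algorithm to 169 and 116:
169 = 1×116 + 53
116 = 2×53 + 10
53 = 5×10 + 3
10 = 3×3 + 1
3 = 3×1 + 0
Since gcd(116, 169) = 1, back-substitute to write 1 as a combination:
1 = 10 − 3·3
1 = −3·53 + 16·10
1 = 16·116 − 35·53
1 = −35·169 + 51·116
So 116·51 ≡ 1 (mod 169).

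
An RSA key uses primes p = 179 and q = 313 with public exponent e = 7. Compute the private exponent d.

31735

φ(n) = (p−1)(q−1) = 178·312 = 55536.
Need d with 7·d ≡ 1 (mod 55536). Apply the extended Euclidean algorithm:
55536 = 7933*7 + 5
7 = 1*5 + 2
5 = 2*2 + 1
2 = 2*1 + 0
Back-substitute:
1 = 5 − 2·2
1 = −2·7 + 3·5
1 = 3·55536 − 23801·7
So 7·(-23801) ≡ 1 (mod 55536), hence d ≡ -23801 ≡ 31735 (mod 55536).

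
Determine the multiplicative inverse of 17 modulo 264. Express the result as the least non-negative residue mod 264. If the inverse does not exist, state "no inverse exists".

233

Extended Euclidean algorithm:
264 = 15·17 + 9
17 = 1·9 + 8
9 = 1·8 + 1
8 = 8·1 + 0
gcd = 1, so the inverse exists. Back-substitute:
1 = 9 − 8
1 = −17 + 2·9
1 = 2·264 − 31·17
Thus 17·(-31) ≡ 1 (mod 264); reducing, -31 mod 264 = 233.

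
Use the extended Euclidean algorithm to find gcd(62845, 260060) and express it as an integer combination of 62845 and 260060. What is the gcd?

5

Repeated division:
260060 = 4×62845 + 8680
62845 = 7×8680 + 2085
8680 = 4×2085 + 340
2085 = 6×340 + 45
340 = 7×45 + 25
45 = 1×25 + 20
25 = 1×20 + 5
20 = 4×5 + 0
gcd(62845, 260060) = 5.
Working backward:
5 = 25 − 20
5 = −45 + 2·25
5 = 2·340 − 15·45
5 = −15·2085 + 92·340
5 = 92·8680 − 383·2085
5 = −383·62845 + 2773·8680
5 = 2773·260060 − 11475·62845
So 5 = (2773)·260060 + (-11475)·62845.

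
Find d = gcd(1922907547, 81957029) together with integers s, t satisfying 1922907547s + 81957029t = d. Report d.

Euclidean algorithm:
1922907547 = 23·81957029 + 37895880
81957029 = 2·37895880 + 6165269
37895880 = 6·6165269 + 904266
6165269 = 6·904266 + 739673
904266 = 1·739673 + 164593
739673 = 4·164593 + 81301
164593 = 2·81301 + 1991
81301 = 40·1991 + 1661
1991 = 1·1661 + 330
1661 = 5·330 + 11
330 = 30·11 + 0
gcd(1922907547, 81957029) = 11.
Express as a combination:
11 = 1661 − 5·330
11 = −5·1991 + 6·1661
11 = 6·81301 − 245·1991
11 = −245·164593 + 496·81301
11 = 496·739673 − 2229·164593
11 = −2229·904266 + 2725·739673
11 = 2725·6165269 − 18579·904266
11 = −18579·37895880 + 114199·6165269
11 = 114199·81957029 − 246977·37895880
11 = −246977·1922907547 + 5794670·81957029
So 11 = (-246977)·1922907547 + (5794670)·81957029.

11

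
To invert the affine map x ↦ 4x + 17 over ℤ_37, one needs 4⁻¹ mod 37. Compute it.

Extended Euclidean algorithm:
37 = 9·4 + 1
4 = 4·1 + 0
Since gcd(4, 37) = 1, back-substitute to write 1 as a combination:
1 = 37 − 9·4
Thus 4·(-9) ≡ 1 (mod 37); reducing, -9 mod 37 = 28.

28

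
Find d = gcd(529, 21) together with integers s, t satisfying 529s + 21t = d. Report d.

1

Repeated division:
529 = 25*21 + 4
21 = 5*4 + 1
4 = 4*1 + 0
gcd(529, 21) = 1.
Working backward:
1 = 21 − 5·4
1 = −5·529 + 126·21
So 1 = (-5)·529 + (126)·21.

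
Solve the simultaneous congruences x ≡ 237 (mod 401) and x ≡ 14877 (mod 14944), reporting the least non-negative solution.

2226589

Write x = 237 + 401·k. Then 401·k ≡ 14877 − 237 ≡ 14640 (mod 14944).
Need 401⁻¹ mod 14944. Extended Euclid on (14944, 401):
14944 = 37*401 + 107
401 = 3*107 + 80
107 = 1*80 + 27
80 = 2*27 + 26
27 = 1*26 + 1
26 = 26*1 + 0
Back-substitute:
1 = 27 − 26
1 = −80 + 3·27
1 = 3·107 − 4·80
1 = −4·401 + 15·107
1 = 15·14944 − 559·401
401⁻¹ ≡ 14385 (mod 14944), so k ≡ 14385·14640 ≡ 5552 (mod 14944).
x = 237 + 401·5552 = 2226589.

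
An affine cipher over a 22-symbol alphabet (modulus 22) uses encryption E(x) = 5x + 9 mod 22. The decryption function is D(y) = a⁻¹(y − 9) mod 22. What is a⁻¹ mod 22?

gcd(22, 5) by repeated division:
22 = 4*5 + 2
5 = 2*2 + 1
2 = 2*1 + 0
Since gcd(5, 22) = 1, back-substitute to write 1 as a combination:
1 = 5 − 2·2
1 = −2·22 + 9·5
So 5·9 ≡ 1 (mod 22).

9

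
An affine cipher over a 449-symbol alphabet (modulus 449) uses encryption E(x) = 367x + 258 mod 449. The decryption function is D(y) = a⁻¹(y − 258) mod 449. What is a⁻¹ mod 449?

gcd(449, 367) by repeated division:
449 = 1*367 + 82
367 = 4*82 + 39
82 = 2*39 + 4
39 = 9*4 + 3
4 = 1*3 + 1
3 = 3*1 + 0
gcd = 1, so the inverse exists. Back-substitute:
1 = 4 − 3
1 = −39 + 10·4
1 = 10·82 − 21·39
1 = −21·367 + 94·82
1 = 94·449 − 115·367
Hence 367⁻¹ ≡ -115 ≡ 334 (mod 449).

334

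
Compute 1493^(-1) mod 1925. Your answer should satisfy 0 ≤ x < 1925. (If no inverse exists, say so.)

557

Run Euclid on (1925, 1493):
1925 = 1·1493 + 432
1493 = 3·432 + 197
432 = 2·197 + 38
197 = 5·38 + 7
38 = 5·7 + 3
7 = 2·3 + 1
3 = 3·1 + 0
Since gcd(1493, 1925) = 1, back-substitute to write 1 as a combination:
1 = 7 − 2·3
1 = −2·38 + 11·7
1 = 11·197 − 57·38
1 = −57·432 + 125·197
1 = 125·1493 − 432·432
1 = −432·1925 + 557·1493
So 1493·557 ≡ 1 (mod 1925).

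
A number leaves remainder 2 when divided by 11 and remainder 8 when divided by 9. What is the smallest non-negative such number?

Write x = 2 + 11·k. Then 11·k ≡ 8 − 2 ≡ 6 (mod 9).
Need 11⁻¹ mod 9. Extended Euclid on (9, 2):
9 = 4×2 + 1
2 = 2×1 + 0
Back-substitute:
1 = 9 − 4·2
11⁻¹ ≡ 5 (mod 9), so k ≡ 5·6 ≡ 3 (mod 9).
x = 2 + 11·3 = 35.

35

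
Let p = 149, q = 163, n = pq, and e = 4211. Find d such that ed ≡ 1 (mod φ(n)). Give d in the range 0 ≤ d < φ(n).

16523

φ(n) = (p−1)(q−1) = 148·162 = 23976.
Need d with 4211·d ≡ 1 (mod 23976). Apply the extended Euclidean algorithm:
23976 = 5*4211 + 2921
4211 = 1*2921 + 1290
2921 = 2*1290 + 341
1290 = 3*341 + 267
341 = 1*267 + 74
267 = 3*74 + 45
74 = 1*45 + 29
45 = 1*29 + 16
29 = 1*16 + 13
16 = 1*13 + 3
13 = 4*3 + 1
3 = 3*1 + 0
Back-substitute:
1 = 13 − 4·3
1 = −4·16 + 5·13
1 = 5·29 − 9·16
1 = −9·45 + 14·29
1 = 14·74 − 23·45
1 = −23·267 + 83·74
1 = 83·341 − 106·267
1 = −106·1290 + 401·341
1 = 401·2921 − 908·1290
1 = −908·4211 + 1309·2921
1 = 1309·23976 − 7453·4211
So 4211·(-7453) ≡ 1 (mod 23976), hence d ≡ -7453 ≡ 16523 (mod 23976).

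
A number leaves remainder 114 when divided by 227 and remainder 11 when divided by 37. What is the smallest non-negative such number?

2157

Write x = 114 + 227·k. Then 227·k ≡ 11 − 114 ≡ 8 (mod 37).
Need 227⁻¹ mod 37. Extended Euclid on (37, 5):
37 = 7×5 + 2
5 = 2×2 + 1
2 = 2×1 + 0
Back-substitute:
1 = 5 − 2·2
1 = −2·37 + 15·5
227⁻¹ ≡ 15 (mod 37), so k ≡ 15·8 ≡ 9 (mod 37).
x = 114 + 227·9 = 2157.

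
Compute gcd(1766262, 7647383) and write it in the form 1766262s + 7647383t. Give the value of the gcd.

Euclidean algorithm:
7647383 = 4×1766262 + 582335
1766262 = 3×582335 + 19257
582335 = 30×19257 + 4625
19257 = 4×4625 + 757
4625 = 6×757 + 83
757 = 9×83 + 10
83 = 8×10 + 3
10 = 3×3 + 1
3 = 3×1 + 0
gcd(1766262, 7647383) = 1.
Back-substituting:
1 = 10 − 3·3
1 = −3·83 + 25·10
1 = 25·757 − 228·83
1 = −228·4625 + 1393·757
1 = 1393·19257 − 5800·4625
1 = −5800·582335 + 175393·19257
1 = 175393·1766262 − 531979·582335
1 = −531979·7647383 + 2303309·1766262
So 1 = (-531979)·7647383 + (2303309)·1766262.

1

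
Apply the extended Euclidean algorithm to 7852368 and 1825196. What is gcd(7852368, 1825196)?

4

Euclidean algorithm:
7852368 = 4×1825196 + 551584
1825196 = 3×551584 + 170444
551584 = 3×170444 + 40252
170444 = 4×40252 + 9436
40252 = 4×9436 + 2508
9436 = 3×2508 + 1912
2508 = 1×1912 + 596
1912 = 3×596 + 124
596 = 4×124 + 100
124 = 1×100 + 24
100 = 4×24 + 4
24 = 6×4 + 0
gcd(7852368, 1825196) = 4.
Express as a combination:
4 = 100 − 4·24
4 = −4·124 + 5·100
4 = 5·596 − 24·124
4 = −24·1912 + 77·596
4 = 77·2508 − 101·1912
4 = −101·9436 + 380·2508
4 = 380·40252 − 1621·9436
4 = −1621·170444 + 6864·40252
4 = 6864·551584 − 22213·170444
4 = −22213·1825196 + 73503·551584
4 = 73503·7852368 − 316225·1825196
So 4 = (73503)·7852368 + (-316225)·1825196.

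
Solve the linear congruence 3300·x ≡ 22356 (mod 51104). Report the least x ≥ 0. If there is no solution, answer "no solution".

First find gcd(3300, 51104):
51104 = 15×3300 + 1604
3300 = 2×1604 + 92
1604 = 17×92 + 40
92 = 2×40 + 12
40 = 3×12 + 4
12 = 3×4 + 0
gcd = 4 and 4 | 22356, so solutions exist. Divide through by 4: 825x ≡ 5589 (mod 12776).
Now find 825⁻¹ mod 12776:
12776 = 15·825 + 401
825 = 2·401 + 23
401 = 17·23 + 10
23 = 2·10 + 3
10 = 3·3 + 1
3 = 3·1 + 0
Back-substitute:
1 = 10 − 3·3
1 = −3·23 + 7·10
1 = 7·401 − 122·23
1 = −122·825 + 251·401
1 = 251·12776 − 3887·825
So 825·(-3887) ≡ 1 (mod 12776), i.e. 825⁻¹ ≡ 8889.
Then x ≡ 8889·5589 ≡ 7533 (mod 12776); the smallest non-negative solution is x = 7533.

7533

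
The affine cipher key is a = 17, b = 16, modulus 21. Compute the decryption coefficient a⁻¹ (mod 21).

Apply the Euclidean algorithm to 21 and 17:
21 = 1*17 + 4
17 = 4*4 + 1
4 = 4*1 + 0
The gcd is 1. Working backward:
1 = 17 − 4·4
1 = −4·21 + 5·17
So 17·5 ≡ 1 (mod 21).

5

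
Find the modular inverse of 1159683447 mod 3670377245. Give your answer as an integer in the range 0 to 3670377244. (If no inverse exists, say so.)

892861193

gcd(3670377245, 1159683447) by repeated division:
3670377245 = 3×1159683447 + 191326904
1159683447 = 6×191326904 + 11722023
191326904 = 16×11722023 + 3774536
11722023 = 3×3774536 + 398415
3774536 = 9×398415 + 188801
398415 = 2×188801 + 20813
188801 = 9×20813 + 1484
20813 = 14×1484 + 37
1484 = 40×37 + 4
37 = 9×4 + 1
4 = 4×1 + 0
gcd = 1, so the inverse exists. Back-substitute:
1 = 37 − 9·4
1 = −9·1484 + 361·37
1 = 361·20813 − 5063·1484
1 = −5063·188801 + 45928·20813
1 = 45928·398415 − 96919·188801
1 = −96919·3774536 + 918199·398415
1 = 918199·11722023 − 2851516·3774536
1 = −2851516·191326904 + 46542455·11722023
1 = 46542455·1159683447 − 282106246·191326904
1 = −282106246·3670377245 + 892861193·1159683447
So 1159683447·892861193 ≡ 1 (mod 3670377245).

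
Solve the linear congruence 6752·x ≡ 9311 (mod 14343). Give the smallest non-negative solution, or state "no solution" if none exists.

730

First find gcd(6752, 14343):
14343 = 2·6752 + 839
6752 = 8·839 + 40
839 = 20·40 + 39
40 = 1·39 + 1
39 = 39·1 + 0
gcd = 1, so a unique solution mod 14343 exists.
Back-substitute for the Bézout coefficients:
1 = 40 − 39
1 = −839 + 21·40
1 = 21·6752 − 169·839
1 = −169·14343 + 359·6752
So 6752·(359) ≡ 1 (mod 14343), giving 6752⁻¹ ≡ 359.
x ≡ 6752⁻¹·9311 ≡ 359·9311 ≡ 730 (mod 14343).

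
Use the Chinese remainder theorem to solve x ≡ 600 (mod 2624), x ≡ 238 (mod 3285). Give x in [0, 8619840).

Write x = 600 + 2624·k. Then 2624·k ≡ 238 − 600 ≡ 2923 (mod 3285).
Need 2624⁻¹ mod 3285. Extended Euclid on (3285, 2624):
3285 = 1·2624 + 661
2624 = 3·661 + 641
661 = 1·641 + 20
641 = 32·20 + 1
20 = 20·1 + 0
Back-substitute:
1 = 641 − 32·20
1 = −32·661 + 33·641
1 = 33·2624 − 131·661
1 = −131·3285 + 164·2624
2624⁻¹ ≡ 164 (mod 3285), so k ≡ 164·2923 ≡ 3047 (mod 3285).
x = 600 + 2624·3047 = 7995928.

7995928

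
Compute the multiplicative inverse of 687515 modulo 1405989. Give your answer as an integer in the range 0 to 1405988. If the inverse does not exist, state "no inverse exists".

gcd(1405989, 687515) by repeated division:
1405989 = 2×687515 + 30959
687515 = 22×30959 + 6417
30959 = 4×6417 + 5291
6417 = 1×5291 + 1126
5291 = 4×1126 + 787
1126 = 1×787 + 339
787 = 2×339 + 109
339 = 3×109 + 12
109 = 9×12 + 1
12 = 12×1 + 0
The gcd is 1. Working backward:
1 = 109 − 9·12
1 = −9·339 + 28·109
1 = 28·787 − 65·339
1 = −65·1126 + 93·787
1 = 93·5291 − 437·1126
1 = −437·6417 + 530·5291
1 = 530·30959 − 2557·6417
1 = −2557·687515 + 56784·30959
1 = 56784·1405989 − 116125·687515
Thus 687515·(-116125) ≡ 1 (mod 1405989); reducing, -116125 mod 1405989 = 1289864.

1289864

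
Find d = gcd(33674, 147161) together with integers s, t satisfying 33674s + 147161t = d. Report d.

1

Repeated division:
147161 = 4×33674 + 12465
33674 = 2×12465 + 8744
12465 = 1×8744 + 3721
8744 = 2×3721 + 1302
3721 = 2×1302 + 1117
1302 = 1×1117 + 185
1117 = 6×185 + 7
185 = 26×7 + 3
7 = 2×3 + 1
3 = 3×1 + 0
gcd(33674, 147161) = 1.
Back-substituting:
1 = 7 − 2·3
1 = −2·185 + 53·7
1 = 53·1117 − 320·185
1 = −320·1302 + 373·1117
1 = 373·3721 − 1066·1302
1 = −1066·8744 + 2505·3721
1 = 2505·12465 − 3571·8744
1 = −3571·33674 + 9647·12465
1 = 9647·147161 − 42159·33674
So 1 = (9647)·147161 + (-42159)·33674.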